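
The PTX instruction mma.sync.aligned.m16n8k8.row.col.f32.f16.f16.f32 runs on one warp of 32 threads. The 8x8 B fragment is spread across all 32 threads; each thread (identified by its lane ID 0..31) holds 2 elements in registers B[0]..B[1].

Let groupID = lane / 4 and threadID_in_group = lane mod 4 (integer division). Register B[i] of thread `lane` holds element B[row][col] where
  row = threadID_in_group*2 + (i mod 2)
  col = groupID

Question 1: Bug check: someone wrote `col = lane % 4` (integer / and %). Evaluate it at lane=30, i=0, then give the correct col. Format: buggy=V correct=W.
buggy=2 correct=7

`lane % 4`[30,0]->2
30: g=7,t=2
[0] (2*2+0,7) = (4,7)
col: 2 vs 7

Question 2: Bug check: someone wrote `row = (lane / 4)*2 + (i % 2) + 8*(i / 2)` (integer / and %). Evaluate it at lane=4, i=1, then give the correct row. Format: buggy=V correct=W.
buggy=3 correct=1

`(lane / 4)*2 + (i % 2) + 8*(i / 2)`[4,1]⇒3
lane 4⇒4/4=1, 4 mod 4=0
i=1  r:2·0+1⇒1  c:1
row: 3 vs 1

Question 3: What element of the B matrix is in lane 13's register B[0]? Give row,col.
2,3

lane 13=>13/4=3, 13 mod 4=1
i=0  r:2·1+0=>2  c:3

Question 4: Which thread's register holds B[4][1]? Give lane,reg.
6,0

c:1=>grp=1  r:4=>tig=2,lo=0
L=1*4+2=6  i=0=0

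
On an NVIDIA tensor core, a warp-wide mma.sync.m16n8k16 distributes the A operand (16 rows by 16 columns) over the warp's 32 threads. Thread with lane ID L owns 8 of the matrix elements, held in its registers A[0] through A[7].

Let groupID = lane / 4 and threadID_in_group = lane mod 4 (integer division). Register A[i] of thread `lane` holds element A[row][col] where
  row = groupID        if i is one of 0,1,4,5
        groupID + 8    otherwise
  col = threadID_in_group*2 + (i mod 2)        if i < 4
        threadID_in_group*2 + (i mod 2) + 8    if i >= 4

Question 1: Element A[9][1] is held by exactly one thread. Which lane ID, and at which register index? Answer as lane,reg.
r=9->g=1,rb=1  c=1->cb=0,t=0,b0=1
L=1*4+0=4  i=0*4+1*2+1=3

4,3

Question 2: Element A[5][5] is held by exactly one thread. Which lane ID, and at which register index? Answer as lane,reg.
22,1

r:5=>grp=5,rB=0  c:5=>cB=0,tig=2,lo=1
L=5*4+2=22  i=0*4+0*2+1=1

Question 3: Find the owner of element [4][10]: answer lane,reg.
17,4

r: 4->gid=4,r8=0  c: 10->c8=1,tid=1,i&1=0
L=4*4+1=17  i=1*4+0*2+0=4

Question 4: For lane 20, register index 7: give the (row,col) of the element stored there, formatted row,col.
13,9

20: gid=5,tid=0
[7] (5+8,0*2+1+8) = (13,9)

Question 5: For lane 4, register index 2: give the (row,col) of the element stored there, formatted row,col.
9,0

lane 4⇒4/4=1, 4 mod 4=0
i=2  r:1+8⇒9  c:2·0+0+0⇒0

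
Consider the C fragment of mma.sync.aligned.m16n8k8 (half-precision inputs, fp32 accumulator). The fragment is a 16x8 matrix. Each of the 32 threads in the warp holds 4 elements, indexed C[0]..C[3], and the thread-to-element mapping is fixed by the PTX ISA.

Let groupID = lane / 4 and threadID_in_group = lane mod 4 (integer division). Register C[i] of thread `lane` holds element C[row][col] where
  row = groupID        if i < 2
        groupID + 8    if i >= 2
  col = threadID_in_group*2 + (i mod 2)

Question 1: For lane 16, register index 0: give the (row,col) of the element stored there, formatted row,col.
16: g=4,t=0
[0] (4+0,0*2+0) = (4,0)

4,0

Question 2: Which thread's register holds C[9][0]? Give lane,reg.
r=9⇒gr=1,Rb=1  c=0⇒th=0,odd=0
L=1*4+0=4  i=1*2+0=2

4,2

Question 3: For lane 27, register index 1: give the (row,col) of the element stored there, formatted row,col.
27: gr=6,th=3
[1] (6+0,3*2+1) = (6,7)

6,7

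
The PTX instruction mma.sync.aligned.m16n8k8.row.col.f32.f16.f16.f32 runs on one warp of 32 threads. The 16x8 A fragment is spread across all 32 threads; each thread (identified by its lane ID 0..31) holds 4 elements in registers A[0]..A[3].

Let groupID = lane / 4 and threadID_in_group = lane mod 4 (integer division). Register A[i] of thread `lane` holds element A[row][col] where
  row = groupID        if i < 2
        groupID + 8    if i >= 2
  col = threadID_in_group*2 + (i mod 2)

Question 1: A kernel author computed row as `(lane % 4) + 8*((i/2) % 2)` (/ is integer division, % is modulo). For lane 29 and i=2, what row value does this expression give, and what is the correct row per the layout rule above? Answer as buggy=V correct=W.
buggy=9 correct=15

`(lane % 4) + 8*((i/2) % 2)`[29,2]=>9
29: grp=7,tig=1
[2] (7+8,1*2+0) = (15,2)
row: 9 vs 15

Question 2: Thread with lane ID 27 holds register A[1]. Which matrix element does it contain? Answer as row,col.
lane 27⇒27/4=6, 27 mod 4=3
i=1  r:6+0⇒6  c:2·3+1⇒7

6,7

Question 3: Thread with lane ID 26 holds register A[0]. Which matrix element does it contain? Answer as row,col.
26: g=6,t=2
[0] (6+0,2*2+0) = (6,4)

6,4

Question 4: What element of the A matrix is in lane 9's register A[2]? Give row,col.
10,2

9: gr=2,th=1
[2] (2+8,1*2+0) = (10,2)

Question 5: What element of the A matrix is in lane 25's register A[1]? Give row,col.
6,3

lane 25⇒25/4=6, 25 mod 4=1
i=1  r:6+0⇒6  c:2·1+1⇒3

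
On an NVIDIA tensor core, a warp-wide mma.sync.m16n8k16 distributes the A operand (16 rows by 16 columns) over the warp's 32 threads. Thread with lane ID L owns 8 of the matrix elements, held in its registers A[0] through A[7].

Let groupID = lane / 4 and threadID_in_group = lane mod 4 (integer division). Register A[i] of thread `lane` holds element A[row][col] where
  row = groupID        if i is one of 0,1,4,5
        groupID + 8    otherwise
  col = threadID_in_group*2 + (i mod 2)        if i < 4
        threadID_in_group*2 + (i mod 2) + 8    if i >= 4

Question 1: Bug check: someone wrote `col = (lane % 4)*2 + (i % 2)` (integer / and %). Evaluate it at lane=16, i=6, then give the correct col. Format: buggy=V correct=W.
buggy=0 correct=8

`(lane % 4)*2 + (i % 2)`[16,6]⇒0
lane 16: gr=4 (16/4), th=0 (16%4)
i=6: r=4+8=12, c=0*2+0+8=8
col: 0 vs 8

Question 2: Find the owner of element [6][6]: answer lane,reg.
r=6->g=6,rb=0  c=6->cb=0,t=3,b0=0
L=6*4+3=27  i=0*4+0*2+0=0

27,0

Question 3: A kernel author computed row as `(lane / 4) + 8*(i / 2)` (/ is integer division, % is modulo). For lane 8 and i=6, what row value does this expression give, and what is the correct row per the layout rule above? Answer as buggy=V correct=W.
`(lane / 4) + 8*(i / 2)`[8,6]->26
L=8->gid=8>>2=2, tid=8&3=0
[6]->row 2+8=10  col 0·2+0+8=8
row: 26 vs 10

buggy=26 correct=10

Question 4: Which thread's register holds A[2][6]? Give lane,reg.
r=2->g=2,rb=0  c=6->cb=0,t=3,b0=0
L=2*4+3=11  i=0*4+0*2+0=0

11,0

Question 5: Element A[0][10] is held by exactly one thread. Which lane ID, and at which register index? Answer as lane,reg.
r=0->g=0,rb=0  c=10->cb=1,t=1,b0=0
L=0*4+1=1  i=1*4+0*2+0=4

1,4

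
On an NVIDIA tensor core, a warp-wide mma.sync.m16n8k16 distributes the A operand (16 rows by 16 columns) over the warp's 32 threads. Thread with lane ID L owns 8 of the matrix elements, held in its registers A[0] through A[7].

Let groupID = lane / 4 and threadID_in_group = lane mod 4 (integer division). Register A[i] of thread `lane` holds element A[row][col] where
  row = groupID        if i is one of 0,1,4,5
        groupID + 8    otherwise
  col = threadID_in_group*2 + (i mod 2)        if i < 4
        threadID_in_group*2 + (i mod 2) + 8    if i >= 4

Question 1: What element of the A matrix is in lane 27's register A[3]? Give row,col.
14,7

lane 27->27/4=6, 27 mod 4=3
i=3  r:6+8->14  c:2·3+1+0->7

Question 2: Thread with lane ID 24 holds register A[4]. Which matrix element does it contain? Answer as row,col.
24: gr=6,th=0
[4] (6+0,0*2+0+8) = (6,8)

6,8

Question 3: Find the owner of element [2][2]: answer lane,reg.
9,0

r=2→G=2,rhi=0  c=2→chi=0,T=1,p=0
L=2*4+1=9  i=0*4+0*2+0=0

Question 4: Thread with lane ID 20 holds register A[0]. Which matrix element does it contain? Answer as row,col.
lane 20: gr=5 (20/4), th=0 (20%4)
i=0: r=5+0=5, c=0*2+0+0=0

5,0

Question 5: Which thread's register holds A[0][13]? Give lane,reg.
2,5

r=0→G=0,rhi=0  c=13→chi=1,T=2,p=1
L=0*4+2=2  i=1*4+0*2+1=5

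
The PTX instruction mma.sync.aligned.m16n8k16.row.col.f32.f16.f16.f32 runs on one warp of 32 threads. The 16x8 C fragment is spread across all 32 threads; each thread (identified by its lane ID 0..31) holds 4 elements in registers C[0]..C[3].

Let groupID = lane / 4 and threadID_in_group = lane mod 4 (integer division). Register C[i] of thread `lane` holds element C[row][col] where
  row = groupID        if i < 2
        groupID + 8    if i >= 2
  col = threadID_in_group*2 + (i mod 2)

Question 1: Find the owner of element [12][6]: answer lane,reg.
r=12->g=4,rb=1  c=6->t=3,b0=0
L=4*4+3=19  i=1*2+0=2

19,2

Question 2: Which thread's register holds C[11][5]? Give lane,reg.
r=11→G=3,rhi=1  c=5→T=2,p=1
L=3*4+2=14  i=1*2+1=3

14,3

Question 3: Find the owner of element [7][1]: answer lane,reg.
r=7→G=7,rhi=0  c=1→T=0,p=1
L=7*4+0=28  i=0*2+1=1

28,1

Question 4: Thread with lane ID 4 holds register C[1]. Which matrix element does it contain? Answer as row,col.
lane 4⇒4/4=1, 4 mod 4=0
i=1  r:1+0⇒1  c:2·0+1⇒1

1,1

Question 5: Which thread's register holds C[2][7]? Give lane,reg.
11,1

r: 2->gid=2,r8=0  c: 7->tid=3,i&1=1
L=2*4+3=11  i=0*2+1=1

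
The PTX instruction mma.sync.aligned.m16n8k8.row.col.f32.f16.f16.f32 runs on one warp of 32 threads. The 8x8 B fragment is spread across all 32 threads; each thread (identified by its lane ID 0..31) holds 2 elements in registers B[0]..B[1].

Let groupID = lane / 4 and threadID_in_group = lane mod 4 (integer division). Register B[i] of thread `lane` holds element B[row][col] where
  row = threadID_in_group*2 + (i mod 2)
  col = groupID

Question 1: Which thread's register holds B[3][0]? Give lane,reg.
1,1

c: 0->gid=0  r: 3->tid=1,i&1=1
L=0*4+1=1  i=1=1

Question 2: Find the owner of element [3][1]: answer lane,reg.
5,1

c=1→G=1  r=3→T=1,p=1
L=1*4+1=5  i=1=1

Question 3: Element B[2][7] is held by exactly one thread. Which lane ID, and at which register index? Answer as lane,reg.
c:7=>grp=7  r:2=>tig=1,lo=0
L=7*4+1=29  i=0=0

29,0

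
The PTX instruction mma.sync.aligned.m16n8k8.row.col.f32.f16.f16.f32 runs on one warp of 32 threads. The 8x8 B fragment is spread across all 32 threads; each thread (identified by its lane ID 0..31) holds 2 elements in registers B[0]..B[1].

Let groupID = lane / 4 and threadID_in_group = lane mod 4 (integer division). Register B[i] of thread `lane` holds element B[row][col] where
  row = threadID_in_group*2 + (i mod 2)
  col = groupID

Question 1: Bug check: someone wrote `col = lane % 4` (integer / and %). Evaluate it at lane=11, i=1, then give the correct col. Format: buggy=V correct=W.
`lane % 4`[11,1]→3
11: G=2,T=3
[1] (3*2+1,2) = (7,2)
col: 3 vs 2

buggy=3 correct=2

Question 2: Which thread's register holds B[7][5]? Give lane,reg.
23,1

c=5→G=5  r=7→T=3,p=1
L=5*4+3=23  i=1=1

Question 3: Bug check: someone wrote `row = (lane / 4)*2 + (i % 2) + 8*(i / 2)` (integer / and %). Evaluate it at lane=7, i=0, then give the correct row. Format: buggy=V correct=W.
`(lane / 4)*2 + (i % 2) + 8*(i / 2)`[7,0]=>2
lane 7: grp=1 (7/4), tig=3 (7%4)
i=0: r=3*2+0=6, c=grp=1
row: 2 vs 6

buggy=2 correct=6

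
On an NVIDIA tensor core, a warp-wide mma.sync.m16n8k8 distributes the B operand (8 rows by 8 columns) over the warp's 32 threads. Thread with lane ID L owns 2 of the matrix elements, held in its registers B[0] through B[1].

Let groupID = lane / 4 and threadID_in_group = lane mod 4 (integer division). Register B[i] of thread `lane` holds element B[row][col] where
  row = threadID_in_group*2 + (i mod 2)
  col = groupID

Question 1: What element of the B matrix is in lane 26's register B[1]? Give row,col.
5,6

26: g=6,t=2
[1] (2*2+1,6) = (5,6)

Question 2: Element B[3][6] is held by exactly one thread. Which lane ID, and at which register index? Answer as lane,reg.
25,1

c=6⇒gr=6  r=3⇒th=1,odd=1
L=6*4+1=25  i=1=1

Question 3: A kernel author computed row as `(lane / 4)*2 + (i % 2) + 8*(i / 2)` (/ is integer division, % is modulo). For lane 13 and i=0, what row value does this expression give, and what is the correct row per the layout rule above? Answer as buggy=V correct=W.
`(lane / 4)*2 + (i % 2) + 8*(i / 2)`[13,0]→6
lane 13→13/4=3, 13 mod 4=1
i=0  r:2·1+0→2  c:3
row: 6 vs 2

buggy=6 correct=2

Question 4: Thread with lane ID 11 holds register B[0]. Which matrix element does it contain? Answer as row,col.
lane 11: g=2 (11/4), t=3 (11%4)
i=0: r=3*2+0=6, c=g=2

6,2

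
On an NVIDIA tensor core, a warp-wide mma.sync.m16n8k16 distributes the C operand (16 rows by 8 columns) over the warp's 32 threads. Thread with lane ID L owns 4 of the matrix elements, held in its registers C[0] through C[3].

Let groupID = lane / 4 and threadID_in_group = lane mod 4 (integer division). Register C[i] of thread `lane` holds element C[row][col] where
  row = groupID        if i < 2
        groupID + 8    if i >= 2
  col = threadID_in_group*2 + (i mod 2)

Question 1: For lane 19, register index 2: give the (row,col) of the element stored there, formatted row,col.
12,6

L=19->g=19>>2=4, t=19&3=3
[2]->row 4+8=12  col 3·2+0=6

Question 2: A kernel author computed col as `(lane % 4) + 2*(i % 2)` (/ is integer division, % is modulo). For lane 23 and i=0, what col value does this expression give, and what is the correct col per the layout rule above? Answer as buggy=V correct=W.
`(lane % 4) + 2*(i % 2)`[23,0]→3
L=23→G=23>>2=5, T=23&3=3
[0]→row 5+0=5  col 3·2+0=6
col: 3 vs 6

buggy=3 correct=6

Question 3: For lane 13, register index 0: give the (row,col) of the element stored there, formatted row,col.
13: G=3,T=1
[0] (3+0,1*2+0) = (3,2)

3,2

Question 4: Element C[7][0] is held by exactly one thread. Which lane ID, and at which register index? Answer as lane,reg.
28,0

r: 7->gid=7,r8=0  c: 0->tid=0,i&1=0
L=7*4+0=28  i=0*2+0=0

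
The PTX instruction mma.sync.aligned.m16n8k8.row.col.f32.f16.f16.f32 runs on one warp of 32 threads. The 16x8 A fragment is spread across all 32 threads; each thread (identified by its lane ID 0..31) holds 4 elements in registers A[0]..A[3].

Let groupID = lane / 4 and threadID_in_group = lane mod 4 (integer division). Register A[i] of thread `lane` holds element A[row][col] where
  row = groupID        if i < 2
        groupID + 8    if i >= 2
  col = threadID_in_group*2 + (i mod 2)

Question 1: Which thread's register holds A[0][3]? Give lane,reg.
1,1

r: 0->gid=0,r8=0  c: 3->tid=1,i&1=1
L=0*4+1=1  i=0*2+1=1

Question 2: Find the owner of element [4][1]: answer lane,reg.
r: 4->gid=4,r8=0  c: 1->tid=0,i&1=1
L=4*4+0=16  i=0*2+1=1

16,1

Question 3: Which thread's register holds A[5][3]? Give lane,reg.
r=5->g=5,rb=0  c=3->t=1,b0=1
L=5*4+1=21  i=0*2+1=1

21,1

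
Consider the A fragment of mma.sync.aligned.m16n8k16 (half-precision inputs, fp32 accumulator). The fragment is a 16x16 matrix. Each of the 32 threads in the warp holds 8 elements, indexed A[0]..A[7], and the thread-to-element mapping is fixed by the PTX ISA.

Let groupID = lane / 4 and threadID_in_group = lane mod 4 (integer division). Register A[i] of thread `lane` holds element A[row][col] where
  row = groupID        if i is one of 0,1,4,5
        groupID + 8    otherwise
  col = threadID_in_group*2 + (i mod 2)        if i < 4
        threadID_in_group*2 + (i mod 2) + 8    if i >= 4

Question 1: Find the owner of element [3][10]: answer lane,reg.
r=3->g=3,rb=0  c=10->cb=1,t=1,b0=0
L=3*4+1=13  i=1*4+0*2+0=4

13,4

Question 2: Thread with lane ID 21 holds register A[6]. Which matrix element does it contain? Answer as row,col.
13,10

21: gr=5,th=1
[6] (5+8,1*2+0+8) = (13,10)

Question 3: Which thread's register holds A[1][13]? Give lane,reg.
6,5

r:1=>grp=1,rB=0  c:13=>cB=1,tig=2,lo=1
L=1*4+2=6  i=1*4+0*2+1=5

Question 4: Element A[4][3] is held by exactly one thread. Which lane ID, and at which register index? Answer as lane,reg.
r: 4->gid=4,r8=0  c: 3->c8=0,tid=1,i&1=1
L=4*4+1=17  i=0*4+0*2+1=1

17,1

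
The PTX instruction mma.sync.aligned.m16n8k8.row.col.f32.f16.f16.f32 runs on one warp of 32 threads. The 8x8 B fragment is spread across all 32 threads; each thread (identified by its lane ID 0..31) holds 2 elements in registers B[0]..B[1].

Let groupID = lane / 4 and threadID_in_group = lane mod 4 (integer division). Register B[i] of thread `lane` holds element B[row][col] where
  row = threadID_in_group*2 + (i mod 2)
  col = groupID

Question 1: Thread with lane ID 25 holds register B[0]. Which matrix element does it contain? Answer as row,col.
2,6

lane 25⇒25/4=6, 25 mod 4=1
i=0  r:2·1+0⇒2  c:6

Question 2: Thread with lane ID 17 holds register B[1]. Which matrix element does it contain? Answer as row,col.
3,4

17: g=4,t=1
[1] (1*2+1,4) = (3,4)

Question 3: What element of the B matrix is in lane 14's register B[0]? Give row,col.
4,3

14: g=3,t=2
[0] (2*2+0,3) = (4,3)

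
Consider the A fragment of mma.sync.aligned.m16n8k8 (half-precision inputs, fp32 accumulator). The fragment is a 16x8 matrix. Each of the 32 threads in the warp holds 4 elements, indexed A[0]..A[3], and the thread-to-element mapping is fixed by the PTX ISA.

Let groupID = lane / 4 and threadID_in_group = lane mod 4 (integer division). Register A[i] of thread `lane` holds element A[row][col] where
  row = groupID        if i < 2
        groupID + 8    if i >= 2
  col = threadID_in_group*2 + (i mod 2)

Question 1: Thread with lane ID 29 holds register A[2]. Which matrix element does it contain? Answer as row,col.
15,2

29: G=7,T=1
[2] (7+8,1*2+0) = (15,2)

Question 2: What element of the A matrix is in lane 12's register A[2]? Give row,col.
12: gr=3,th=0
[2] (3+8,0*2+0) = (11,0)

11,0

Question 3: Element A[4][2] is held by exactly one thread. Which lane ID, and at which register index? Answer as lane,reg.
r: 4->gid=4,r8=0  c: 2->tid=1,i&1=0
L=4*4+1=17  i=0*2+0=0

17,0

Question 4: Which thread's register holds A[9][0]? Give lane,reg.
r:9=>grp=1,rB=1  c:0=>tig=0,lo=0
L=1*4+0=4  i=1*2+0=2

4,2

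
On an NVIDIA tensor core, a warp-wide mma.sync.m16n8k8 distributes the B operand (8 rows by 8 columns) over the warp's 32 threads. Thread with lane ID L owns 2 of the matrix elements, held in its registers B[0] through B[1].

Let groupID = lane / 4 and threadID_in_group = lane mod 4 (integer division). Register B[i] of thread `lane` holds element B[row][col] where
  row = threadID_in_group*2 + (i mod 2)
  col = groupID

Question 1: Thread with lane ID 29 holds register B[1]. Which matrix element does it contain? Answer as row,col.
3,7

lane 29->29/4=7, 29 mod 4=1
i=1  r:2·1+1->3  c:7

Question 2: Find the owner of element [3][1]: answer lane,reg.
5,1

c=1→G=1  r=3→T=1,p=1
L=1*4+1=5  i=1=1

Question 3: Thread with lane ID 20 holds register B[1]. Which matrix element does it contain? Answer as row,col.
lane 20→20/4=5, 20 mod 4=0
i=1  r:2·0+1→1  c:5

1,5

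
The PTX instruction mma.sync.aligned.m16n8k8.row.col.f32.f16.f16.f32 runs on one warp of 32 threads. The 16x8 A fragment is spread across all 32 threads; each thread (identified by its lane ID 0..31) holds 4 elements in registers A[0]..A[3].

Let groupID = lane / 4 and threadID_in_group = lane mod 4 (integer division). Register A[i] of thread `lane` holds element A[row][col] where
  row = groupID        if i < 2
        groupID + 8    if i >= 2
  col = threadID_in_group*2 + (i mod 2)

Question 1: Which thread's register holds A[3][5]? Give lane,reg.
14,1

r=3⇒gr=3,Rb=0  c=5⇒th=2,odd=1
L=3*4+2=14  i=0*2+1=1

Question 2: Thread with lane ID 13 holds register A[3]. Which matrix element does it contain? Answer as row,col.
11,3

lane 13: G=3 (13/4), T=1 (13%4)
i=3: r=3+8=11, c=1*2+1=3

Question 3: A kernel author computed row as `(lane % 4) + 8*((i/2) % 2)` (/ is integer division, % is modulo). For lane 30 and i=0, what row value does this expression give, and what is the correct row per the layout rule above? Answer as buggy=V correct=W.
`(lane % 4) + 8*((i/2) % 2)`[30,0]->2
L=30->g=30>>2=7, t=30&3=2
[0]->row 7+0=7  col 2·2+0=4
row: 2 vs 7

buggy=2 correct=7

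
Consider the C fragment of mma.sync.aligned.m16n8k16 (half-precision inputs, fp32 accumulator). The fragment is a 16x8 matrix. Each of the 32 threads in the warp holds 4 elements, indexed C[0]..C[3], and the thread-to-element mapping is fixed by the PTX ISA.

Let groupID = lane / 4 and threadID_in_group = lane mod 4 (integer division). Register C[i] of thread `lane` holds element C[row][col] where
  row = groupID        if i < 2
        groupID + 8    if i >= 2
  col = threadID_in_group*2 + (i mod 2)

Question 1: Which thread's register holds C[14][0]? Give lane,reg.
r=14⇒gr=6,Rb=1  c=0⇒th=0,odd=0
L=6*4+0=24  i=1*2+0=2

24,2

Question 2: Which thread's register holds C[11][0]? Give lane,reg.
r: 11->gid=3,r8=1  c: 0->tid=0,i&1=0
L=3*4+0=12  i=1*2+0=2

12,2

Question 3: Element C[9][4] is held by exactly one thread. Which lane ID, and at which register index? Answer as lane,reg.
r=9->g=1,rb=1  c=4->t=2,b0=0
L=1*4+2=6  i=1*2+0=2

6,2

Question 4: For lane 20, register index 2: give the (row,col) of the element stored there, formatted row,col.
lane 20⇒20/4=5, 20 mod 4=0
i=2  r:5+8⇒13  c:2·0+0⇒0

13,0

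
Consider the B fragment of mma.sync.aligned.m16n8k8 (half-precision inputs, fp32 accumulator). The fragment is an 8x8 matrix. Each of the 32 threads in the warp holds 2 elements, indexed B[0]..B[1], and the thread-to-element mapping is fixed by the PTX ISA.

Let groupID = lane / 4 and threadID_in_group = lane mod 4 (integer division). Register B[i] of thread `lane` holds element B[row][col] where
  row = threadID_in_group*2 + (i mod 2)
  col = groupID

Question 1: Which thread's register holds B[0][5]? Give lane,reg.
c=5->g=5  r=0->t=0,b0=0
L=5*4+0=20  i=0=0

20,0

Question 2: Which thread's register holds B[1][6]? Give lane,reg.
24,1

c=6⇒gr=6  r=1⇒th=0,odd=1
L=6*4+0=24  i=1=1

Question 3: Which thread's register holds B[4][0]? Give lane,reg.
c:0=>grp=0  r:4=>tig=2,lo=0
L=0*4+2=2  i=0=0

2,0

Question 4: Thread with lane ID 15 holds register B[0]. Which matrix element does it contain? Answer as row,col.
6,3

lane 15: G=3 (15/4), T=3 (15%4)
i=0: r=3*2+0=6, c=G=3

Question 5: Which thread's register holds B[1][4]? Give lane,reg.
c=4→G=4  r=1→T=0,p=1
L=4*4+0=16  i=1=1

16,1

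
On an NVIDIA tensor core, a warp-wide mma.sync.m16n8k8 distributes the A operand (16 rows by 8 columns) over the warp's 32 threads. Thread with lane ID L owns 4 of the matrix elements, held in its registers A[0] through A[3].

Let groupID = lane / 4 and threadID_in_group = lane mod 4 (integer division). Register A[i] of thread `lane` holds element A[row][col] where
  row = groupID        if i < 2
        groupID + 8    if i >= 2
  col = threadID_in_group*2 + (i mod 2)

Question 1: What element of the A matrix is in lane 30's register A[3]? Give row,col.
15,5

lane 30: g=7 (30/4), t=2 (30%4)
i=3: r=7+8=15, c=2*2+1=5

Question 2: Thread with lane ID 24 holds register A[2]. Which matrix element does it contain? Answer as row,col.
14,0

lane 24: gr=6 (24/4), th=0 (24%4)
i=2: r=6+8=14, c=0*2+0=0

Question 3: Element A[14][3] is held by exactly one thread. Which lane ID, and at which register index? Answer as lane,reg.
r:14=>grp=6,rB=1  c:3=>tig=1,lo=1
L=6*4+1=25  i=1*2+1=3

25,3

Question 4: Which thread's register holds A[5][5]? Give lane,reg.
22,1

r=5⇒gr=5,Rb=0  c=5⇒th=2,odd=1
L=5*4+2=22  i=0*2+1=1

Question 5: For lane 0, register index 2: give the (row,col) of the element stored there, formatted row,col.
8,0

L=0->g=0>>2=0, t=0&3=0
[2]->row 0+8=8  col 0·2+0=0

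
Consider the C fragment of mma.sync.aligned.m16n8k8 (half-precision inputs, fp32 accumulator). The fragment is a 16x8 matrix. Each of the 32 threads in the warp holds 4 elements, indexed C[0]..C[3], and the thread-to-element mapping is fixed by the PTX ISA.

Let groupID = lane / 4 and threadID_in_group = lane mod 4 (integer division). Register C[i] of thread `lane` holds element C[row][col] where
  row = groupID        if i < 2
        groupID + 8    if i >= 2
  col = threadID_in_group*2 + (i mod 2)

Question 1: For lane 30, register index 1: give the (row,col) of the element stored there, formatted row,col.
7,5

L=30⇒gr=30>>2=7, th=30&3=2
[1]⇒row 7+0=7  col 2·2+1=5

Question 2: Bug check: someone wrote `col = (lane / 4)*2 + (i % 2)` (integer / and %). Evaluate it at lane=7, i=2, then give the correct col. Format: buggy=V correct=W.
`(lane / 4)*2 + (i % 2)`[7,2]->2
7: gid=1,tid=3
[2] (1+8,3*2+0) = (9,6)
col: 2 vs 6

buggy=2 correct=6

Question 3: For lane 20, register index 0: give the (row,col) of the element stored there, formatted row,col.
lane 20⇒20/4=5, 20 mod 4=0
i=0  r:5+0⇒5  c:2·0+0⇒0

5,0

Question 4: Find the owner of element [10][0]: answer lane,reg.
8,2

r=10⇒gr=2,Rb=1  c=0⇒th=0,odd=0
L=2*4+0=8  i=1*2+0=2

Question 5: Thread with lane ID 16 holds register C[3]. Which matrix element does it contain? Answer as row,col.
L=16->g=16>>2=4, t=16&3=0
[3]->row 4+8=12  col 0·2+1=1

12,1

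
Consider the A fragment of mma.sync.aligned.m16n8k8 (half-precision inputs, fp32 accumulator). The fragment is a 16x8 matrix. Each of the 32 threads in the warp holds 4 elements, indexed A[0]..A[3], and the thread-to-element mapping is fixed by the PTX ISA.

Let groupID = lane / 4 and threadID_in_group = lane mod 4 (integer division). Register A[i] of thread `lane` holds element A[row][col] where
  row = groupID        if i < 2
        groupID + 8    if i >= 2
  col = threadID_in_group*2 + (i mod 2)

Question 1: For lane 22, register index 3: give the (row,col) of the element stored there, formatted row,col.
13,5

lane 22: gr=5 (22/4), th=2 (22%4)
i=3: r=5+8=13, c=2*2+1=5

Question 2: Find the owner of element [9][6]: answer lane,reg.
7,2

r:9=>grp=1,rB=1  c:6=>tig=3,lo=0
L=1*4+3=7  i=1*2+0=2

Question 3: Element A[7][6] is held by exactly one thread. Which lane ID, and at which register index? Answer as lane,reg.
r=7⇒gr=7,Rb=0  c=6⇒th=3,odd=0
L=7*4+3=31  i=0*2+0=0

31,0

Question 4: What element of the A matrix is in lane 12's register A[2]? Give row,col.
11,0

lane 12: G=3 (12/4), T=0 (12%4)
i=2: r=3+8=11, c=0*2+0=0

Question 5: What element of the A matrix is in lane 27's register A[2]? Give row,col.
lane 27: g=6 (27/4), t=3 (27%4)
i=2: r=6+8=14, c=3*2+0=6

14,6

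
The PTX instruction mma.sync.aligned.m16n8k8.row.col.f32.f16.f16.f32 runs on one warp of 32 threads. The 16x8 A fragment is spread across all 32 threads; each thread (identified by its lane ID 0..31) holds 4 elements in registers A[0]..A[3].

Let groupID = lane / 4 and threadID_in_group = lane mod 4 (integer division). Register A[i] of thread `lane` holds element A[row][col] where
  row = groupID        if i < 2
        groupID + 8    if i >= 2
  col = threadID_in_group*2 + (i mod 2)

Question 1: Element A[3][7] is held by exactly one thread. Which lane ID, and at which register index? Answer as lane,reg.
15,1

r=3⇒gr=3,Rb=0  c=7⇒th=3,odd=1
L=3*4+3=15  i=0*2+1=1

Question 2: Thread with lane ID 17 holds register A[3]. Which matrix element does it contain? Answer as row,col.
12,3

17: G=4,T=1
[3] (4+8,1*2+1) = (12,3)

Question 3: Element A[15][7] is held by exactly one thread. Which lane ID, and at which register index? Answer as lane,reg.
r=15->g=7,rb=1  c=7->t=3,b0=1
L=7*4+3=31  i=1*2+1=3

31,3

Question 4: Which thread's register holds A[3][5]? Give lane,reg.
r=3→G=3,rhi=0  c=5→T=2,p=1
L=3*4+2=14  i=0*2+1=1

14,1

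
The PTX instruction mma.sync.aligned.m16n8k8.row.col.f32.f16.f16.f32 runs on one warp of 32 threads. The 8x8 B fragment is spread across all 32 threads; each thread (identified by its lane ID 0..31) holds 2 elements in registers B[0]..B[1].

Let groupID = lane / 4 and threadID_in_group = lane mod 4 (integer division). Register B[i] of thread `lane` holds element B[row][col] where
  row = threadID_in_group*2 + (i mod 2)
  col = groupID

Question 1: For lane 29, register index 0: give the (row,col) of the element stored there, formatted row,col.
2,7

29: gr=7,th=1
[0] (1*2+0,7) = (2,7)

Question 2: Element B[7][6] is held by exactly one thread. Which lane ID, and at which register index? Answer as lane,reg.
c=6⇒gr=6  r=7⇒th=3,odd=1
L=6*4+3=27  i=1=1

27,1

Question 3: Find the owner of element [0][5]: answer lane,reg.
20,0

c:5=>grp=5  r:0=>tig=0,lo=0
L=5*4+0=20  i=0=0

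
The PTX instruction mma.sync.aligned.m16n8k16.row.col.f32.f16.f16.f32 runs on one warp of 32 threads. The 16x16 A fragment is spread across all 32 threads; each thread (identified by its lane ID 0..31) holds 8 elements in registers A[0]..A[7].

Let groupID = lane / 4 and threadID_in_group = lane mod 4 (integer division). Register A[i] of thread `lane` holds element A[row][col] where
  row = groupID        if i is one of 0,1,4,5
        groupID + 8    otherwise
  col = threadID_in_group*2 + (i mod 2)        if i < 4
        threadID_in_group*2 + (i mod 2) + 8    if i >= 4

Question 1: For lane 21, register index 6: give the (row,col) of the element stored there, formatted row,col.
L=21=>grp=21>>2=5, tig=21&3=1
[6]=>row 5+8=13  col 1·2+0+8=10

13,10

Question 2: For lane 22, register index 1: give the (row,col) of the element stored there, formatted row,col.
5,5

lane 22: gr=5 (22/4), th=2 (22%4)
i=1: r=5+0=5, c=2*2+1+0=5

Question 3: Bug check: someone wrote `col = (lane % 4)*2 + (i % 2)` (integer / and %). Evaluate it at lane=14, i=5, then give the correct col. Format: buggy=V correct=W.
`(lane % 4)*2 + (i % 2)`[14,5]⇒5
lane 14: gr=3 (14/4), th=2 (14%4)
i=5: r=3+0=3, c=2*2+1+8=13
col: 5 vs 13

buggy=5 correct=13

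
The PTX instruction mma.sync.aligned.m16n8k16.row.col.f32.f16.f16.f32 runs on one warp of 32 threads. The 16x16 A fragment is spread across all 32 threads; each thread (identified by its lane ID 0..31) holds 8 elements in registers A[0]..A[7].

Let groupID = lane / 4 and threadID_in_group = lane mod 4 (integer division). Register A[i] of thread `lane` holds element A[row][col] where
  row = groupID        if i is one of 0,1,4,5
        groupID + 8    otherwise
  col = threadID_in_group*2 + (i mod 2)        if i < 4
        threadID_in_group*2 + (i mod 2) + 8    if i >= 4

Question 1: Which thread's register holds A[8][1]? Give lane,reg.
0,3

r:8=>grp=0,rB=1  c:1=>cB=0,tig=0,lo=1
L=0*4+0=0  i=0*4+1*2+1=3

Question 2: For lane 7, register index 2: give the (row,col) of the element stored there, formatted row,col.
7: gr=1,th=3
[2] (1+8,3*2+0+0) = (9,6)

9,6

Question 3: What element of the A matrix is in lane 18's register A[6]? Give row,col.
12,12

18: gr=4,th=2
[6] (4+8,2*2+0+8) = (12,12)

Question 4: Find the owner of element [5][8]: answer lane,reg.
r=5→G=5,rhi=0  c=8→chi=1,T=0,p=0
L=5*4+0=20  i=1*4+0*2+0=4

20,4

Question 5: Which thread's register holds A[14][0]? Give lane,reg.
r: 14->gid=6,r8=1  c: 0->c8=0,tid=0,i&1=0
L=6*4+0=24  i=0*4+1*2+0=2

24,2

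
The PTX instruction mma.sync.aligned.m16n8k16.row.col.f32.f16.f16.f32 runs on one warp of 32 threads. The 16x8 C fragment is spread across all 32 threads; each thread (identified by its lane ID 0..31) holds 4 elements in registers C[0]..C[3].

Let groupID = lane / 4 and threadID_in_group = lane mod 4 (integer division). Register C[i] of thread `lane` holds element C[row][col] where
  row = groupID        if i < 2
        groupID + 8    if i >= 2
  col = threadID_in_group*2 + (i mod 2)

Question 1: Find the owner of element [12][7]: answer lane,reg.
19,3

r: 12->gid=4,r8=1  c: 7->tid=3,i&1=1
L=4*4+3=19  i=1*2+1=3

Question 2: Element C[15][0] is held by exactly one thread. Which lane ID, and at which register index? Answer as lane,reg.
r=15⇒gr=7,Rb=1  c=0⇒th=0,odd=0
L=7*4+0=28  i=1*2+0=2

28,2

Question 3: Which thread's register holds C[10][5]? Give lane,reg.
r=10->g=2,rb=1  c=5->t=2,b0=1
L=2*4+2=10  i=1*2+1=3

10,3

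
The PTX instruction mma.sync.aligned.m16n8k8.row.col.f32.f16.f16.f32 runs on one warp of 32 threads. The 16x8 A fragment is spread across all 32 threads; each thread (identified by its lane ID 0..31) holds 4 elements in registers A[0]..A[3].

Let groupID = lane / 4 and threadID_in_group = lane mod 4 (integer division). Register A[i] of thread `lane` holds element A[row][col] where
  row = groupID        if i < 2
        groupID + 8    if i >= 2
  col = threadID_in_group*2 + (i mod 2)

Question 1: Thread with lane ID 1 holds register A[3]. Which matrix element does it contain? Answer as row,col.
lane 1: gr=0 (1/4), th=1 (1%4)
i=3: r=0+8=8, c=1*2+1=3

8,3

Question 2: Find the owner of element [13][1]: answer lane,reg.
20,3

r=13→G=5,rhi=1  c=1→T=0,p=1
L=5*4+0=20  i=1*2+1=3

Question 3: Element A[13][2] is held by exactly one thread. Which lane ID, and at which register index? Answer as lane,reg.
21,2

r: 13->gid=5,r8=1  c: 2->tid=1,i&1=0
L=5*4+1=21  i=1*2+0=2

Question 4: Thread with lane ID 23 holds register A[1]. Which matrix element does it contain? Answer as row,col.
lane 23->23/4=5, 23 mod 4=3
i=1  r:5+0->5  c:2·3+1->7

5,7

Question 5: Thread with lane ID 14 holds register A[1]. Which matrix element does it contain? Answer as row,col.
L=14→G=14>>2=3, T=14&3=2
[1]→row 3+0=3  col 2·2+1=5

3,5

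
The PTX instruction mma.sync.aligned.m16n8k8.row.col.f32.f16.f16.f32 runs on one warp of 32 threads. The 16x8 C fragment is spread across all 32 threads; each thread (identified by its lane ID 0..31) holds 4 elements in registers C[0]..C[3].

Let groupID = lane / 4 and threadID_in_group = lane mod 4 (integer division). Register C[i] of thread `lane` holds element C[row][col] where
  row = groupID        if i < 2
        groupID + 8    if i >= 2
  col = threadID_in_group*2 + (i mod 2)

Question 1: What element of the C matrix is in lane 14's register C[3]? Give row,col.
L=14->g=14>>2=3, t=14&3=2
[3]->row 3+8=11  col 2·2+1=5

11,5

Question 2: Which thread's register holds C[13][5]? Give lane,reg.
r:13=>grp=5,rB=1  c:5=>tig=2,lo=1
L=5*4+2=22  i=1*2+1=3

22,3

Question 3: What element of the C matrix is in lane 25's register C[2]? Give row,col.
L=25->gid=25>>2=6, tid=25&3=1
[2]->row 6+8=14  col 1·2+0=2

14,2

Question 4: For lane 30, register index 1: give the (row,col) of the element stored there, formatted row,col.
7,5

lane 30: gid=7 (30/4), tid=2 (30%4)
i=1: r=7+0=7, c=2*2+1=5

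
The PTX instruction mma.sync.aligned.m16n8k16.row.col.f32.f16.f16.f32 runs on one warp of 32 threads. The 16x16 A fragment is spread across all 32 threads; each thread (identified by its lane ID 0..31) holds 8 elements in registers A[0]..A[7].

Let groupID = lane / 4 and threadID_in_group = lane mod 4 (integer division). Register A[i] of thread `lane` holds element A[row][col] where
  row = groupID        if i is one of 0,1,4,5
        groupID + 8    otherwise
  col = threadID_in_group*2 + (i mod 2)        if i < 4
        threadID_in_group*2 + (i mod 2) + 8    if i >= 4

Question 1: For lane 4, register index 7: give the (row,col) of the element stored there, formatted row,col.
lane 4: grp=1 (4/4), tig=0 (4%4)
i=7: r=1+8=9, c=0*2+1+8=9

9,9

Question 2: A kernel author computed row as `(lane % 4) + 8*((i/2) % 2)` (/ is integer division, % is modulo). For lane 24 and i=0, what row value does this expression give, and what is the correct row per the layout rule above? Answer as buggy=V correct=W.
buggy=0 correct=6

`(lane % 4) + 8*((i/2) % 2)`[24,0]→0
lane 24→24/4=6, 24 mod 4=0
i=0  r:6+0→6  c:2·0+0+0→0
row: 0 vs 6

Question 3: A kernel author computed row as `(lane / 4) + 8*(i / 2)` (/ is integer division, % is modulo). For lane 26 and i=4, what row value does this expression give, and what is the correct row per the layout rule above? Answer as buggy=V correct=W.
`(lane / 4) + 8*(i / 2)`[26,4]→22
lane 26→26/4=6, 26 mod 4=2
i=4  r:6+0→6  c:2·2+0+8→12
row: 22 vs 6

buggy=22 correct=6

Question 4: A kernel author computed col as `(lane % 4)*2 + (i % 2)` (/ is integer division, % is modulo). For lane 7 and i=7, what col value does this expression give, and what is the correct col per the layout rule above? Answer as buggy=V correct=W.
`(lane % 4)*2 + (i % 2)`[7,7]->7
7: g=1,t=3
[7] (1+8,3*2+1+8) = (9,15)
col: 7 vs 15

buggy=7 correct=15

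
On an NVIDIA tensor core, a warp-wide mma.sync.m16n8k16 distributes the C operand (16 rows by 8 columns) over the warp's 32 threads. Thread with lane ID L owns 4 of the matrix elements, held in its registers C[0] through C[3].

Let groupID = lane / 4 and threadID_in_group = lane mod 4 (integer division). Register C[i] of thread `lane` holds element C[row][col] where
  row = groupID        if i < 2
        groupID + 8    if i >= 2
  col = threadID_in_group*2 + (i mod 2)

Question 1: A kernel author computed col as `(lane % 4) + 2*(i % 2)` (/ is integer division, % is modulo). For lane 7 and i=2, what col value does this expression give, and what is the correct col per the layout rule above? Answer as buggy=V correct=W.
`(lane % 4) + 2*(i % 2)`[7,2]⇒3
lane 7: gr=1 (7/4), th=3 (7%4)
i=2: r=1+8=9, c=3*2+0=6
col: 3 vs 6

buggy=3 correct=6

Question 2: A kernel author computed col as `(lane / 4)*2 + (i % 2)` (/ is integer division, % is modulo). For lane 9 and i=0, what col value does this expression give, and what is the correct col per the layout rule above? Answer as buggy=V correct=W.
buggy=4 correct=2

`(lane / 4)*2 + (i % 2)`[9,0]⇒4
lane 9⇒9/4=2, 9 mod 4=1
i=0  r:2+0⇒2  c:2·1+0⇒2
col: 4 vs 2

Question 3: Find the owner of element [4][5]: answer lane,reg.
18,1

r=4⇒gr=4,Rb=0  c=5⇒th=2,odd=1
L=4*4+2=18  i=0*2+1=1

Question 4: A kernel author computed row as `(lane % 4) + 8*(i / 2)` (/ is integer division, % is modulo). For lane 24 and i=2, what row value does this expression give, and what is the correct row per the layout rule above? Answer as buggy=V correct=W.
`(lane % 4) + 8*(i / 2)`[24,2]->8
lane 24: gid=6 (24/4), tid=0 (24%4)
i=2: r=6+8=14, c=0*2+0=0
row: 8 vs 14

buggy=8 correct=14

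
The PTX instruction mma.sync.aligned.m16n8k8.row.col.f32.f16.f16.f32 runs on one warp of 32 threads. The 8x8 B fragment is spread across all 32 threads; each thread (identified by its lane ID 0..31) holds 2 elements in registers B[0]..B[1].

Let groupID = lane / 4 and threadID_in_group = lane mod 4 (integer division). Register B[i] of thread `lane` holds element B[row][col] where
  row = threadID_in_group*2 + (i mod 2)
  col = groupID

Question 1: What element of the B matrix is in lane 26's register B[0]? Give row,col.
26: G=6,T=2
[0] (2*2+0,6) = (4,6)

4,6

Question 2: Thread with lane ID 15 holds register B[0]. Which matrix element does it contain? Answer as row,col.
lane 15->15/4=3, 15 mod 4=3
i=0  r:2·3+0->6  c:3

6,3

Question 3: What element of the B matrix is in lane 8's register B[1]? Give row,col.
8: grp=2,tig=0
[1] (0*2+1,2) = (1,2)

1,2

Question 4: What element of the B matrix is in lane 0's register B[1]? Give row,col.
1,0

0: gid=0,tid=0
[1] (0*2+1,0) = (1,0)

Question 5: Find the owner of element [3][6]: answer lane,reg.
25,1

c=6->g=6  r=3->t=1,b0=1
L=6*4+1=25  i=1=1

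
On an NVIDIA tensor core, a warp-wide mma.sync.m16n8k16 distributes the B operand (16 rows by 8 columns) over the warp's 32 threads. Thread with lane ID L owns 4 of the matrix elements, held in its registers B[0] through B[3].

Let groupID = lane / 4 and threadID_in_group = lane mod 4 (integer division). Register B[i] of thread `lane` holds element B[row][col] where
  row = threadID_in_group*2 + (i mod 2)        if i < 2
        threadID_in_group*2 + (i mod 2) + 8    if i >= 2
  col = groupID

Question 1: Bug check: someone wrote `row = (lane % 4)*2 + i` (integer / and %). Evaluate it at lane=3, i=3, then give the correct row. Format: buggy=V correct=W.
`(lane % 4)*2 + i`[3,3]⇒9
lane 3⇒3/4=0, 3 mod 4=3
i=3  r:2·3+1+8⇒15  c:0
row: 9 vs 15

buggy=9 correct=15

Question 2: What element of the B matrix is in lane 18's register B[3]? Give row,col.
lane 18⇒18/4=4, 18 mod 4=2
i=3  r:2·2+1+8⇒13  c:4

13,4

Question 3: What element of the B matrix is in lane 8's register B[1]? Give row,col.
8: G=2,T=0
[1] (0*2+1+0,2) = (1,2)

1,2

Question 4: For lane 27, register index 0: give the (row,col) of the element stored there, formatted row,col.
lane 27: gid=6 (27/4), tid=3 (27%4)
i=0: r=3*2+0+0=6, c=gid=6

6,6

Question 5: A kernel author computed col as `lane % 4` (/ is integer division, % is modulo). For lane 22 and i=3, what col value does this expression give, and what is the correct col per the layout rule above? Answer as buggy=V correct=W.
buggy=2 correct=5

`lane % 4`[22,3]⇒2
L=22⇒gr=22>>2=5, th=22&3=2
[3]⇒row 2·2+1+8=13  col gr=5
col: 2 vs 5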